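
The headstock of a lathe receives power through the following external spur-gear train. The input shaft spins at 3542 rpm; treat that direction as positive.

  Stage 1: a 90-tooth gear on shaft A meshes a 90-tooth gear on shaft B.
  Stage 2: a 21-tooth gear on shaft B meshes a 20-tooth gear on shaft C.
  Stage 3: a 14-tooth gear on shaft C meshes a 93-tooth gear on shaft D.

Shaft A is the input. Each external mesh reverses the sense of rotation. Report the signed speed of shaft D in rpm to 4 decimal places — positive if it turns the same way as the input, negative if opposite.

Stage 1 [90T→90T]: ω = 3542.0000×90/90 = 3542.0000 rpm, dir flips to −; running = −3542.0000
Stage 2 [21T→20T]: ω = 3542.0000×21/20 = 3719.1000 rpm, dir flips to +; running = +3719.1000
Stage 3 [14T→93T]: ω = 3719.1000×14/93 = 559.8645 rpm, dir flips to −; running = −559.8645

-559.8645 rpm (opposite to input, |ω| = 559.8645 rpm)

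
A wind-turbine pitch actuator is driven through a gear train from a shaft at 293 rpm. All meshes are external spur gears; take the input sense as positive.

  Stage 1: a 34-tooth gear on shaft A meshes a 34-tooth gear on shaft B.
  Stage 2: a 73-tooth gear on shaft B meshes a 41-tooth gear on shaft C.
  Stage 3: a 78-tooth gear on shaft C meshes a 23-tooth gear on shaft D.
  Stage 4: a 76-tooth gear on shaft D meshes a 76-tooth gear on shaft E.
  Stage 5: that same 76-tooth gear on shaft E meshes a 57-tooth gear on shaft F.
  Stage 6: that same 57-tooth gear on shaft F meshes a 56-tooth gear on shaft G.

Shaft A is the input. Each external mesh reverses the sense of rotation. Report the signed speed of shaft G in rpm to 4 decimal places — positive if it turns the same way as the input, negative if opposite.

Stage 1 [34T→34T]: ω = 293.0000×34/34 = 293.0000 rpm, dir flips to −; running = −293.0000
Stage 2 [73T→41T]: ω = 293.0000×73/41 = 521.6829 rpm, dir flips to +; running = +521.6829
Stage 3 [78T→23T]: ω = 521.6829×78/23 = 1769.1856 rpm, dir flips to −; running = −1769.1856
Stage 4 [76T→76T]: ω = 1769.1856×76/76 = 1769.1856 rpm, dir flips to +; running = +1769.1856
Stage 5 [76T→57T]: ω = 1769.1856×76/57 = 2358.9141 rpm, dir flips to −; running = −2358.9141
Stage 6 [57T→56T]: ω = 2358.9141×57/56 = 2401.0376 rpm, dir flips to +; running = +2401.0376

+2401.0376 rpm (same as input, |ω| = 2401.0376 rpm)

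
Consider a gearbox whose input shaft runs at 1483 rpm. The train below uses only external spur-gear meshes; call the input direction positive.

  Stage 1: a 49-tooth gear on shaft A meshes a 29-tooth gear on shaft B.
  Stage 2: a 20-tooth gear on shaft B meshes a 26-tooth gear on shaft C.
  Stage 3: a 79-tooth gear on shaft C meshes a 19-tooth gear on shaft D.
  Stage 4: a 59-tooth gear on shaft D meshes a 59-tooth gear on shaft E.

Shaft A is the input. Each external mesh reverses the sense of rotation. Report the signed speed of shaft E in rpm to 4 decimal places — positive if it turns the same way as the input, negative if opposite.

Stage 1 [49T→29T]: ω = 1483.0000×49/29 = 2505.7586 rpm, dir flips to −; running = −2505.7586
Stage 2 [20T→26T]: ω = 2505.7586×20/26 = 1927.5066 rpm, dir flips to +; running = +1927.5066
Stage 3 [79T→19T]: ω = 1927.5066×79/19 = 8014.3697 rpm, dir flips to −; running = −8014.3697
Stage 4 [59T→59T]: ω = 8014.3697×59/59 = 8014.3697 rpm, dir flips to +; running = +8014.3697

+8014.3697 rpm (same as input, |ω| = 8014.3697 rpm)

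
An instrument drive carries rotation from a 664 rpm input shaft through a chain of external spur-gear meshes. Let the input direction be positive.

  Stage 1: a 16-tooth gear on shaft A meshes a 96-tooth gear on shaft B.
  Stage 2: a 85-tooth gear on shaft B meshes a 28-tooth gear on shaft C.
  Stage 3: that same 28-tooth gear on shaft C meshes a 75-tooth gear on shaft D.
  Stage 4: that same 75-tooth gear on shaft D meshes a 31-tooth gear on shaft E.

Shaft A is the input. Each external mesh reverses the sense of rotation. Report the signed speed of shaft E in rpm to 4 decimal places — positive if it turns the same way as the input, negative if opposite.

+303.4409 rpm (same as input, |ω| = 303.4409 rpm)

Stage 1 [16T→96T]: ω = 664.0000×16/96 = 110.6667 rpm, dir flips to −; running = −110.6667
Stage 2 [85T→28T]: ω = 110.6667×85/28 = 335.9524 rpm, dir flips to +; running = +335.9524
Stage 3 [28T→75T]: ω = 335.9524×28/75 = 125.4222 rpm, dir flips to −; running = −125.4222
Stage 4 [75T→31T]: ω = 125.4222×75/31 = 303.4409 rpm, dir flips to +; running = +303.4409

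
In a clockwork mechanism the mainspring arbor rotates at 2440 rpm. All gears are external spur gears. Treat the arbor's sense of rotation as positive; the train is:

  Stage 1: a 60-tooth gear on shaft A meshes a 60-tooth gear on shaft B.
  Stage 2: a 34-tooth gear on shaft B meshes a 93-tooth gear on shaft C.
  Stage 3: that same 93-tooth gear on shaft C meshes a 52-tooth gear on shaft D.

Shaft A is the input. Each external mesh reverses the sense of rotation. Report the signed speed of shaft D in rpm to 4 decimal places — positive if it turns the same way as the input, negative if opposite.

Stage 1 [60T→60T]: ω = 2440.0000×60/60 = 2440.0000 rpm, dir flips to −; running = −2440.0000
Stage 2 [34T→93T]: ω = 2440.0000×34/93 = 892.0430 rpm, dir flips to +; running = +892.0430
Stage 3 [93T→52T]: ω = 892.0430×93/52 = 1595.3846 rpm, dir flips to −; running = −1595.3846

-1595.3846 rpm (opposite to input, |ω| = 1595.3846 rpm)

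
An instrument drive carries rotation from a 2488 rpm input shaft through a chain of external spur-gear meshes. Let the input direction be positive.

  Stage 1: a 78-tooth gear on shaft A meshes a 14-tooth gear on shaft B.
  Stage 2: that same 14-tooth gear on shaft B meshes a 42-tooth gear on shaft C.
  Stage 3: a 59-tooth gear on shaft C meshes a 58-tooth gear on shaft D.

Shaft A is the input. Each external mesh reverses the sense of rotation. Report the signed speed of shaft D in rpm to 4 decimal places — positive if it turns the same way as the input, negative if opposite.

Stage 1 [78T→14T]: ω = 2488.0000×78/14 = 13861.7143 rpm, dir flips to −; running = −13861.7143
Stage 2 [14T→42T]: ω = 13861.7143×14/42 = 4620.5714 rpm, dir flips to +; running = +4620.5714
Stage 3 [59T→58T]: ω = 4620.5714×59/58 = 4700.2365 rpm, dir flips to −; running = −4700.2365

-4700.2365 rpm (opposite to input, |ω| = 4700.2365 rpm)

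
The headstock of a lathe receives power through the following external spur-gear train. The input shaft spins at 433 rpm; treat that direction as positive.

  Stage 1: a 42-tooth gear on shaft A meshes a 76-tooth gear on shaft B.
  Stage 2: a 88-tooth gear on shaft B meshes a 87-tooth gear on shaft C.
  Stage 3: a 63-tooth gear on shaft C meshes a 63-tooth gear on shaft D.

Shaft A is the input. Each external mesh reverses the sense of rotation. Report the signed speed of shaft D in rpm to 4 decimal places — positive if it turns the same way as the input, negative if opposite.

-242.0399 rpm (opposite to input, |ω| = 242.0399 rpm)

Stage 1 [42T→76T]: ω = 433.0000×42/76 = 239.2895 rpm, dir flips to −; running = −239.2895
Stage 2 [88T→87T]: ω = 239.2895×88/87 = 242.0399 rpm, dir flips to +; running = +242.0399
Stage 3 [63T→63T]: ω = 242.0399×63/63 = 242.0399 rpm, dir flips to −; running = −242.0399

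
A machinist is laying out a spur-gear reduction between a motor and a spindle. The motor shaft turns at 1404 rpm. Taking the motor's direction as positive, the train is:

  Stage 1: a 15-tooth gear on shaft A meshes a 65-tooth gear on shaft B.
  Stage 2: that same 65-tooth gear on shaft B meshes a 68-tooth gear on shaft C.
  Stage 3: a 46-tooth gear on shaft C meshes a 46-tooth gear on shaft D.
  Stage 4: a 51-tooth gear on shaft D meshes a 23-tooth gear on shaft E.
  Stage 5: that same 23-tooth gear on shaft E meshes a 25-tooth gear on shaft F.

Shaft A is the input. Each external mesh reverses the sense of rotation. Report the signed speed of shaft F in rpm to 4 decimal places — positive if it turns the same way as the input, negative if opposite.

-631.8000 rpm (opposite to input, |ω| = 631.8000 rpm)

Stage 1 [15T→65T]: ω = 1404.0000×15/65 = 324.0000 rpm, dir flips to −; running = −324.0000
Stage 2 [65T→68T]: ω = 324.0000×65/68 = 309.7059 rpm, dir flips to +; running = +309.7059
Stage 3 [46T→46T]: ω = 309.7059×46/46 = 309.7059 rpm, dir flips to −; running = −309.7059
Stage 4 [51T→23T]: ω = 309.7059×51/23 = 686.7391 rpm, dir flips to +; running = +686.7391
Stage 5 [23T→25T]: ω = 686.7391×23/25 = 631.8000 rpm, dir flips to −; running = −631.8000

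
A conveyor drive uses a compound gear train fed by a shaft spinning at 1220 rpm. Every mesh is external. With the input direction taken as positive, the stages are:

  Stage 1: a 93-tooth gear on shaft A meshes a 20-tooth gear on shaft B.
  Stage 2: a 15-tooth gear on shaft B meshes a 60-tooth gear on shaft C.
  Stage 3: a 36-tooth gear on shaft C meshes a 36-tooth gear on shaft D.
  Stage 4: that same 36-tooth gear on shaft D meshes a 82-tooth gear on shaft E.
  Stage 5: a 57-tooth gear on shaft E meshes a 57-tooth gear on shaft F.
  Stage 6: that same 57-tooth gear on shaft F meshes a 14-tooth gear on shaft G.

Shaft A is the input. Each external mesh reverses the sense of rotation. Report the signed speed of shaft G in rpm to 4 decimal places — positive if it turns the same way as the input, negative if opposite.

+2535.0601 rpm (same as input, |ω| = 2535.0601 rpm)

Stage 1 [93T→20T]: ω = 1220.0000×93/20 = 5673.0000 rpm, dir flips to −; running = −5673.0000
Stage 2 [15T→60T]: ω = 5673.0000×15/60 = 1418.2500 rpm, dir flips to +; running = +1418.2500
Stage 3 [36T→36T]: ω = 1418.2500×36/36 = 1418.2500 rpm, dir flips to −; running = −1418.2500
Stage 4 [36T→82T]: ω = 1418.2500×36/82 = 622.6463 rpm, dir flips to +; running = +622.6463
Stage 5 [57T→57T]: ω = 622.6463×57/57 = 622.6463 rpm, dir flips to −; running = −622.6463
Stage 6 [57T→14T]: ω = 622.6463×57/14 = 2535.0601 rpm, dir flips to +; running = +2535.0601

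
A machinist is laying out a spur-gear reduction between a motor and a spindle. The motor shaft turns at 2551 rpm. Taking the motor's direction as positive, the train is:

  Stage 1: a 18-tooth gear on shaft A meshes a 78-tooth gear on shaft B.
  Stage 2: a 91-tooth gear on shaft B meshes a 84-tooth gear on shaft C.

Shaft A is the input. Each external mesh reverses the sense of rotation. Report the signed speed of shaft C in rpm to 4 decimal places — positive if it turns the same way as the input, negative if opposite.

+637.7500 rpm (same as input, |ω| = 637.7500 rpm)

Stage 1 [18T→78T]: ω = 2551.0000×18/78 = 588.6923 rpm, dir flips to −; running = −588.6923
Stage 2 [91T→84T]: ω = 588.6923×91/84 = 637.7500 rpm, dir flips to +; running = +637.7500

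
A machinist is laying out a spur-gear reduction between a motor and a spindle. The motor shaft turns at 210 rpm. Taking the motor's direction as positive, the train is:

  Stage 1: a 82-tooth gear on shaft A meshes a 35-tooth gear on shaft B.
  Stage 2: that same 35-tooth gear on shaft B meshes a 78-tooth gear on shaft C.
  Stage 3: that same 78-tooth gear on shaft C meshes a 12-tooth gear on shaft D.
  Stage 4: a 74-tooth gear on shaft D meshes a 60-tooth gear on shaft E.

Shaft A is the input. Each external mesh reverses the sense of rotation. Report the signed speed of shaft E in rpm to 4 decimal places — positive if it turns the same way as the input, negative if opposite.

Stage 1 [82T→35T]: ω = 210.0000×82/35 = 492.0000 rpm, dir flips to −; running = −492.0000
Stage 2 [35T→78T]: ω = 492.0000×35/78 = 220.7692 rpm, dir flips to +; running = +220.7692
Stage 3 [78T→12T]: ω = 220.7692×78/12 = 1435.0000 rpm, dir flips to −; running = −1435.0000
Stage 4 [74T→60T]: ω = 1435.0000×74/60 = 1769.8333 rpm, dir flips to +; running = +1769.8333

+1769.8333 rpm (same as input, |ω| = 1769.8333 rpm)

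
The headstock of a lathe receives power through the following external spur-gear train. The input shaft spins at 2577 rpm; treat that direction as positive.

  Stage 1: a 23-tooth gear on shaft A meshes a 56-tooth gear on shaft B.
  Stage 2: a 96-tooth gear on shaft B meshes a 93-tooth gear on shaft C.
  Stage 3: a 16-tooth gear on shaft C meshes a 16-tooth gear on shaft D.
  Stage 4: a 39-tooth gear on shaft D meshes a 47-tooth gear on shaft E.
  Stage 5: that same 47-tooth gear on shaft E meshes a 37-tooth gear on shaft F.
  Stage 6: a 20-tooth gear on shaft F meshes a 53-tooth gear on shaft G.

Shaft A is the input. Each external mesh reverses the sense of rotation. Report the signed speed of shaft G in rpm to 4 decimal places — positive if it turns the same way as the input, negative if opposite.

+434.5698 rpm (same as input, |ω| = 434.5698 rpm)

Stage 1 [23T→56T]: ω = 2577.0000×23/56 = 1058.4107 rpm, dir flips to −; running = −1058.4107
Stage 2 [96T→93T]: ω = 1058.4107×96/93 = 1092.5530 rpm, dir flips to +; running = +1092.5530
Stage 3 [16T→16T]: ω = 1092.5530×16/16 = 1092.5530 rpm, dir flips to −; running = −1092.5530
Stage 4 [39T→47T]: ω = 1092.5530×39/47 = 906.5865 rpm, dir flips to +; running = +906.5865
Stage 5 [47T→37T]: ω = 906.5865×47/37 = 1151.6099 rpm, dir flips to −; running = −1151.6099
Stage 6 [20T→53T]: ω = 1151.6099×20/53 = 434.5698 rpm, dir flips to +; running = +434.5698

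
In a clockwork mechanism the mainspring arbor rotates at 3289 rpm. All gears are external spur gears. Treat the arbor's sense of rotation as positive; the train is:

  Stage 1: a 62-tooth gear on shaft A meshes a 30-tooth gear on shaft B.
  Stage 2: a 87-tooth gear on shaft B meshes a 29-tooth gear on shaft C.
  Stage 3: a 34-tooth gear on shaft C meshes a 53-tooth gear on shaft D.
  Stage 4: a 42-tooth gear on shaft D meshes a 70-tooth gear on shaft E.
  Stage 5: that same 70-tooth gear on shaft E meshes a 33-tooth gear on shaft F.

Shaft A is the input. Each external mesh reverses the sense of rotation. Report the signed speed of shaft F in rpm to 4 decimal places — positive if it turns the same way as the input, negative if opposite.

-16649.2226 rpm (opposite to input, |ω| = 16649.2226 rpm)

Stage 1 [62T→30T]: ω = 3289.0000×62/30 = 6797.2667 rpm, dir flips to −; running = −6797.2667
Stage 2 [87T→29T]: ω = 6797.2667×87/29 = 20391.8000 rpm, dir flips to +; running = +20391.8000
Stage 3 [34T→53T]: ω = 20391.8000×34/53 = 13081.5321 rpm, dir flips to −; running = −13081.5321
Stage 4 [42T→70T]: ω = 13081.5321×42/70 = 7848.9192 rpm, dir flips to +; running = +7848.9192
Stage 5 [70T→33T]: ω = 7848.9192×70/33 = 16649.2226 rpm, dir flips to −; running = −16649.2226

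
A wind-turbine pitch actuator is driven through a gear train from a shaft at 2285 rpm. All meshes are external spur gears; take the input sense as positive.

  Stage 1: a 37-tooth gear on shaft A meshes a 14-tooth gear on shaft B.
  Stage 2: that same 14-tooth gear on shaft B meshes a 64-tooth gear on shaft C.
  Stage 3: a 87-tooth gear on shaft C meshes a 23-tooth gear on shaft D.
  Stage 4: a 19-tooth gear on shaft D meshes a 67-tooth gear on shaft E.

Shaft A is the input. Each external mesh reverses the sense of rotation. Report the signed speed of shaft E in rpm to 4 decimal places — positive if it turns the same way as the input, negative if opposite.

+1417.0271 rpm (same as input, |ω| = 1417.0271 rpm)

Stage 1 [37T→14T]: ω = 2285.0000×37/14 = 6038.9286 rpm, dir flips to −; running = −6038.9286
Stage 2 [14T→64T]: ω = 6038.9286×14/64 = 1321.0156 rpm, dir flips to +; running = +1321.0156
Stage 3 [87T→23T]: ω = 1321.0156×87/23 = 4996.8852 rpm, dir flips to −; running = −4996.8852
Stage 4 [19T→67T]: ω = 4996.8852×19/67 = 1417.0271 rpm, dir flips to +; running = +1417.0271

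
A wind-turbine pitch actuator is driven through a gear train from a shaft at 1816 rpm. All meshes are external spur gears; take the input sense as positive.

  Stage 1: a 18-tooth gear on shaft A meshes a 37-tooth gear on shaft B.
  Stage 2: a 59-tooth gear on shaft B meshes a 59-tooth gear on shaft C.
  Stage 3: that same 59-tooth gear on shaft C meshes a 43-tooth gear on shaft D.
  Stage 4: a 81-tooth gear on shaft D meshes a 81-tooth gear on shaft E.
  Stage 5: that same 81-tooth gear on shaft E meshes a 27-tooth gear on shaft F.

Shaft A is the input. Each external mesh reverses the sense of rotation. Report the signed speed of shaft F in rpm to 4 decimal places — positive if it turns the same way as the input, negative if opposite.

-3636.5657 rpm (opposite to input, |ω| = 3636.5657 rpm)

Stage 1 [18T→37T]: ω = 1816.0000×18/37 = 883.4595 rpm, dir flips to −; running = −883.4595
Stage 2 [59T→59T]: ω = 883.4595×59/59 = 883.4595 rpm, dir flips to +; running = +883.4595
Stage 3 [59T→43T]: ω = 883.4595×59/43 = 1212.1886 rpm, dir flips to −; running = −1212.1886
Stage 4 [81T→81T]: ω = 1212.1886×81/81 = 1212.1886 rpm, dir flips to +; running = +1212.1886
Stage 5 [81T→27T]: ω = 1212.1886×81/27 = 3636.5657 rpm, dir flips to −; running = −3636.5657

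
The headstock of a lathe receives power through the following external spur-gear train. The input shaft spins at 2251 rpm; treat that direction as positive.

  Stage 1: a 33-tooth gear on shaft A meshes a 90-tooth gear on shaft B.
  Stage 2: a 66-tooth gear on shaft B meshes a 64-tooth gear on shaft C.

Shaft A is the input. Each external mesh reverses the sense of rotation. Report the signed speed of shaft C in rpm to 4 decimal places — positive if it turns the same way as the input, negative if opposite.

Stage 1 [33T→90T]: ω = 2251.0000×33/90 = 825.3667 rpm, dir flips to −; running = −825.3667
Stage 2 [66T→64T]: ω = 825.3667×66/64 = 851.1594 rpm, dir flips to +; running = +851.1594

+851.1594 rpm (same as input, |ω| = 851.1594 rpm)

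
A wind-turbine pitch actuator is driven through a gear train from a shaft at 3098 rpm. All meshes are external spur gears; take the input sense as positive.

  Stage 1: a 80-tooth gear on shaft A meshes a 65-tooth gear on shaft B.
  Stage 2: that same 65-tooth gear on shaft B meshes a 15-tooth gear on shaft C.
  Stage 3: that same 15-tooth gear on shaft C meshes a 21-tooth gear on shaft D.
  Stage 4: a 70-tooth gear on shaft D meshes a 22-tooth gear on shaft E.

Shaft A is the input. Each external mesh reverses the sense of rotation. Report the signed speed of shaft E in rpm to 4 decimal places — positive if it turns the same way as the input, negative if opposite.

Stage 1 [80T→65T]: ω = 3098.0000×80/65 = 3812.9231 rpm, dir flips to −; running = −3812.9231
Stage 2 [65T→15T]: ω = 3812.9231×65/15 = 16522.6667 rpm, dir flips to +; running = +16522.6667
Stage 3 [15T→21T]: ω = 16522.6667×15/21 = 11801.9048 rpm, dir flips to −; running = −11801.9048
Stage 4 [70T→22T]: ω = 11801.9048×70/22 = 37551.5152 rpm, dir flips to +; running = +37551.5152

+37551.5152 rpm (same as input, |ω| = 37551.5152 rpm)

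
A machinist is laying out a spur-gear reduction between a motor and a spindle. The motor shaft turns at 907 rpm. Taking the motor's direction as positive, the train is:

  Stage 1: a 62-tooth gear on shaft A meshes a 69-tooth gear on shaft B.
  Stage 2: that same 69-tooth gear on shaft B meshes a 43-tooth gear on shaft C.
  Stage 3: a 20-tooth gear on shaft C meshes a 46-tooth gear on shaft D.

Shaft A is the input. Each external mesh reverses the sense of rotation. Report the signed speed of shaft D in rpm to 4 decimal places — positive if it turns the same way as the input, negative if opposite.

-568.5945 rpm (opposite to input, |ω| = 568.5945 rpm)

Stage 1 [62T→69T]: ω = 907.0000×62/69 = 814.9855 rpm, dir flips to −; running = −814.9855
Stage 2 [69T→43T]: ω = 814.9855×69/43 = 1307.7674 rpm, dir flips to +; running = +1307.7674
Stage 3 [20T→46T]: ω = 1307.7674×20/46 = 568.5945 rpm, dir flips to −; running = −568.5945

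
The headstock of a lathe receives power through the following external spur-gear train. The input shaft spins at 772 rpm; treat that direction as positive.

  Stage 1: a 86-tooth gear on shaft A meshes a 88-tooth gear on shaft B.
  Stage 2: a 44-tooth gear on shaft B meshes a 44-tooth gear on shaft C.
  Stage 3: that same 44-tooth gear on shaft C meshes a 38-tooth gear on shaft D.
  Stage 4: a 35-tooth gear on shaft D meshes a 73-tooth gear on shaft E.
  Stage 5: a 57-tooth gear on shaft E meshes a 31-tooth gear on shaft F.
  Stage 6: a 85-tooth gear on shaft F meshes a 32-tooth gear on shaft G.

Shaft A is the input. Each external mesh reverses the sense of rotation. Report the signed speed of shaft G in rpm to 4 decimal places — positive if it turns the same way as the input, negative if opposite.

+2045.6412 rpm (same as input, |ω| = 2045.6412 rpm)

Stage 1 [86T→88T]: ω = 772.0000×86/88 = 754.4545 rpm, dir flips to −; running = −754.4545
Stage 2 [44T→44T]: ω = 754.4545×44/44 = 754.4545 rpm, dir flips to +; running = +754.4545
Stage 3 [44T→38T]: ω = 754.4545×44/38 = 873.5789 rpm, dir flips to −; running = −873.5789
Stage 4 [35T→73T]: ω = 873.5789×35/73 = 418.8392 rpm, dir flips to +; running = +418.8392
Stage 5 [57T→31T]: ω = 418.8392×57/31 = 770.1237 rpm, dir flips to −; running = −770.1237
Stage 6 [85T→32T]: ω = 770.1237×85/32 = 2045.6412 rpm, dir flips to +; running = +2045.6412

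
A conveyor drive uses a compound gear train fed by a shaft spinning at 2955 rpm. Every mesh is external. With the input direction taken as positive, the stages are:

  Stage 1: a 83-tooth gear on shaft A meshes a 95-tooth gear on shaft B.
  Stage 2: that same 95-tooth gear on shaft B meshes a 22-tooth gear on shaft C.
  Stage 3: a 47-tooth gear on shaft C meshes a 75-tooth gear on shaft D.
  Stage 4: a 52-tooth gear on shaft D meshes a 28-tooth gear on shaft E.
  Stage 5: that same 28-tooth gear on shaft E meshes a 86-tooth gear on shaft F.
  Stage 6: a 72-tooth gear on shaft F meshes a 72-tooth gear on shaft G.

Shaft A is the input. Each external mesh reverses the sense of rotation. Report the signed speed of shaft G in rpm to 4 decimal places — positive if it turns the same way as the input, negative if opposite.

+4224.2964 rpm (same as input, |ω| = 4224.2964 rpm)

Stage 1 [83T→95T]: ω = 2955.0000×83/95 = 2581.7368 rpm, dir flips to −; running = −2581.7368
Stage 2 [95T→22T]: ω = 2581.7368×95/22 = 11148.4091 rpm, dir flips to +; running = +11148.4091
Stage 3 [47T→75T]: ω = 11148.4091×47/75 = 6986.3364 rpm, dir flips to −; running = −6986.3364
Stage 4 [52T→28T]: ω = 6986.3364×52/28 = 12974.6247 rpm, dir flips to +; running = +12974.6247
Stage 5 [28T→86T]: ω = 12974.6247×28/86 = 4224.2964 rpm, dir flips to −; running = −4224.2964
Stage 6 [72T→72T]: ω = 4224.2964×72/72 = 4224.2964 rpm, dir flips to +; running = +4224.2964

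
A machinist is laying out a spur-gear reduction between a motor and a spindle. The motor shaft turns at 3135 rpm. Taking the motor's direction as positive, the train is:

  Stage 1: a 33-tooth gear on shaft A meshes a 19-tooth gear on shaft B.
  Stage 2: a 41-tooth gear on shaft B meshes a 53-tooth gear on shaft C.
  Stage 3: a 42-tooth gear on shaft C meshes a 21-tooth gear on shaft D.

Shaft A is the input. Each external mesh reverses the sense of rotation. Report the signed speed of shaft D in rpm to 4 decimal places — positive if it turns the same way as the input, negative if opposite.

Stage 1 [33T→19T]: ω = 3135.0000×33/19 = 5445.0000 rpm, dir flips to −; running = −5445.0000
Stage 2 [41T→53T]: ω = 5445.0000×41/53 = 4212.1698 rpm, dir flips to +; running = +4212.1698
Stage 3 [42T→21T]: ω = 4212.1698×42/21 = 8424.3396 rpm, dir flips to −; running = −8424.3396

-8424.3396 rpm (opposite to input, |ω| = 8424.3396 rpm)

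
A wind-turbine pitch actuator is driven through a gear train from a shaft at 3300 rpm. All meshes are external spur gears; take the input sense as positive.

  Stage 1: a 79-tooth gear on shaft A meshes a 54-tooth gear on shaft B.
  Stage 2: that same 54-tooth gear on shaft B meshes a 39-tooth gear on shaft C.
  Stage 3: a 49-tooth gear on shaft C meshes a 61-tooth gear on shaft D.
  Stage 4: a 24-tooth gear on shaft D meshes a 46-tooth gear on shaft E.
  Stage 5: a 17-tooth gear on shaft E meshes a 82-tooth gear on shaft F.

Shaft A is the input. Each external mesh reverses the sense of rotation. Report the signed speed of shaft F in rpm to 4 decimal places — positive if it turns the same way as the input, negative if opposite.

-580.8061 rpm (opposite to input, |ω| = 580.8061 rpm)

Stage 1 [79T→54T]: ω = 3300.0000×79/54 = 4827.7778 rpm, dir flips to −; running = −4827.7778
Stage 2 [54T→39T]: ω = 4827.7778×54/39 = 6684.6154 rpm, dir flips to +; running = +6684.6154
Stage 3 [49T→61T]: ω = 6684.6154×49/61 = 5369.6091 rpm, dir flips to −; running = −5369.6091
Stage 4 [24T→46T]: ω = 5369.6091×24/46 = 2801.5352 rpm, dir flips to +; running = +2801.5352
Stage 5 [17T→82T]: ω = 2801.5352×17/82 = 580.8061 rpm, dir flips to −; running = −580.8061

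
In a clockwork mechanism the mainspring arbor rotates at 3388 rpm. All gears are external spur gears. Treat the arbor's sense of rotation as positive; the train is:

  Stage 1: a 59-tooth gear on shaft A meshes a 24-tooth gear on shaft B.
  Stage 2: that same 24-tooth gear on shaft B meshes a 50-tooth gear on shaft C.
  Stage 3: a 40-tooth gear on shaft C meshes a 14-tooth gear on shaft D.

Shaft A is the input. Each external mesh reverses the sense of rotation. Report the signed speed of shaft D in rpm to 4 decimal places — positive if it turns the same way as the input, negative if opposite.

Stage 1 [59T→24T]: ω = 3388.0000×59/24 = 8328.8333 rpm, dir flips to −; running = −8328.8333
Stage 2 [24T→50T]: ω = 8328.8333×24/50 = 3997.8400 rpm, dir flips to +; running = +3997.8400
Stage 3 [40T→14T]: ω = 3997.8400×40/14 = 11422.4000 rpm, dir flips to −; running = −11422.4000

-11422.4000 rpm (opposite to input, |ω| = 11422.4000 rpm)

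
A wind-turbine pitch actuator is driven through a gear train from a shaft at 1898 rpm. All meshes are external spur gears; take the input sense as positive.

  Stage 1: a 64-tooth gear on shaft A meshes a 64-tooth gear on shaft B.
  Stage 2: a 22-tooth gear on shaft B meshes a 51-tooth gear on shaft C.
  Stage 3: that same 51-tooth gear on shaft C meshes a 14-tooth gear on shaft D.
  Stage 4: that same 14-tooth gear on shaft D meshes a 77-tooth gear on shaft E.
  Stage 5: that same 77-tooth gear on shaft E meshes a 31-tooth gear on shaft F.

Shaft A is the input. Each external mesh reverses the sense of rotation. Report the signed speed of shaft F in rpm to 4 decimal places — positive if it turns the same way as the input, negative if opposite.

-1346.9677 rpm (opposite to input, |ω| = 1346.9677 rpm)

Stage 1 [64T→64T]: ω = 1898.0000×64/64 = 1898.0000 rpm, dir flips to −; running = −1898.0000
Stage 2 [22T→51T]: ω = 1898.0000×22/51 = 818.7451 rpm, dir flips to +; running = +818.7451
Stage 3 [51T→14T]: ω = 818.7451×51/14 = 2982.5714 rpm, dir flips to −; running = −2982.5714
Stage 4 [14T→77T]: ω = 2982.5714×14/77 = 542.2857 rpm, dir flips to +; running = +542.2857
Stage 5 [77T→31T]: ω = 542.2857×77/31 = 1346.9677 rpm, dir flips to −; running = −1346.9677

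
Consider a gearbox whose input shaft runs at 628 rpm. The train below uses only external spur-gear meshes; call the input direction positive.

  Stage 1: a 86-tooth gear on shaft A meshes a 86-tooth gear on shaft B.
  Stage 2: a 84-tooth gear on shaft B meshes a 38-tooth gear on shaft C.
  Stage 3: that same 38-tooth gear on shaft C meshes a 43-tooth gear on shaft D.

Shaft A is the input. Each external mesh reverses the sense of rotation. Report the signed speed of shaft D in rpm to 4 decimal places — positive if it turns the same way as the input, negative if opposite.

Stage 1 [86T→86T]: ω = 628.0000×86/86 = 628.0000 rpm, dir flips to −; running = −628.0000
Stage 2 [84T→38T]: ω = 628.0000×84/38 = 1388.2105 rpm, dir flips to +; running = +1388.2105
Stage 3 [38T→43T]: ω = 1388.2105×38/43 = 1226.7907 rpm, dir flips to −; running = −1226.7907

-1226.7907 rpm (opposite to input, |ω| = 1226.7907 rpm)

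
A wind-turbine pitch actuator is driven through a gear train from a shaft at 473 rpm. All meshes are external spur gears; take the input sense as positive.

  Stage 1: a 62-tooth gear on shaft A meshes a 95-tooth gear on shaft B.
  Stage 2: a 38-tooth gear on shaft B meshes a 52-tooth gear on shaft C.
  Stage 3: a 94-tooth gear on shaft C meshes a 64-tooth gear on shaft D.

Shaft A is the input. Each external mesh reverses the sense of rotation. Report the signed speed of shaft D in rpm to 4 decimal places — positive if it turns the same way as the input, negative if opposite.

Stage 1 [62T→95T]: ω = 473.0000×62/95 = 308.6947 rpm, dir flips to −; running = −308.6947
Stage 2 [38T→52T]: ω = 308.6947×38/52 = 225.5846 rpm, dir flips to +; running = +225.5846
Stage 3 [94T→64T]: ω = 225.5846×94/64 = 331.3274 rpm, dir flips to −; running = −331.3274

-331.3274 rpm (opposite to input, |ω| = 331.3274 rpm)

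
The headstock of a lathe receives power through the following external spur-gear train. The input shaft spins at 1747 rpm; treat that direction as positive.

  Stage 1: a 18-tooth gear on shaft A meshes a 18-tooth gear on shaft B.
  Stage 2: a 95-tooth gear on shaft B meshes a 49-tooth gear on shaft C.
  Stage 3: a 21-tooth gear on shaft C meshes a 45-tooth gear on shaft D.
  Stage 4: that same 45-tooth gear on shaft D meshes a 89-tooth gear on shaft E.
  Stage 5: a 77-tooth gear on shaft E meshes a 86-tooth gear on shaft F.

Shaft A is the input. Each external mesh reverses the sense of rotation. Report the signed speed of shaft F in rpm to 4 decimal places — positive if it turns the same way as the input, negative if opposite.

-715.5533 rpm (opposite to input, |ω| = 715.5533 rpm)

Stage 1 [18T→18T]: ω = 1747.0000×18/18 = 1747.0000 rpm, dir flips to −; running = −1747.0000
Stage 2 [95T→49T]: ω = 1747.0000×95/49 = 3387.0408 rpm, dir flips to +; running = +3387.0408
Stage 3 [21T→45T]: ω = 3387.0408×21/45 = 1580.6190 rpm, dir flips to −; running = −1580.6190
Stage 4 [45T→89T]: ω = 1580.6190×45/89 = 799.1894 rpm, dir flips to +; running = +799.1894
Stage 5 [77T→86T]: ω = 799.1894×77/86 = 715.5533 rpm, dir flips to −; running = −715.5533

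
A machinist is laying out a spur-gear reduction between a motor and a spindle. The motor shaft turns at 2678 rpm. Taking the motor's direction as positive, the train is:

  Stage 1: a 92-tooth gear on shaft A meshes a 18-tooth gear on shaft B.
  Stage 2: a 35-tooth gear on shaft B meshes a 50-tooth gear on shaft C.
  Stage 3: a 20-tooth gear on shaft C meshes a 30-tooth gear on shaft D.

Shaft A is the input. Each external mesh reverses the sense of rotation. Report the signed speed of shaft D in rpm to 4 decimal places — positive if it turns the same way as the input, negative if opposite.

-6387.5259 rpm (opposite to input, |ω| = 6387.5259 rpm)

Stage 1 [92T→18T]: ω = 2678.0000×92/18 = 13687.5556 rpm, dir flips to −; running = −13687.5556
Stage 2 [35T→50T]: ω = 13687.5556×35/50 = 9581.2889 rpm, dir flips to +; running = +9581.2889
Stage 3 [20T→30T]: ω = 9581.2889×20/30 = 6387.5259 rpm, dir flips to −; running = −6387.5259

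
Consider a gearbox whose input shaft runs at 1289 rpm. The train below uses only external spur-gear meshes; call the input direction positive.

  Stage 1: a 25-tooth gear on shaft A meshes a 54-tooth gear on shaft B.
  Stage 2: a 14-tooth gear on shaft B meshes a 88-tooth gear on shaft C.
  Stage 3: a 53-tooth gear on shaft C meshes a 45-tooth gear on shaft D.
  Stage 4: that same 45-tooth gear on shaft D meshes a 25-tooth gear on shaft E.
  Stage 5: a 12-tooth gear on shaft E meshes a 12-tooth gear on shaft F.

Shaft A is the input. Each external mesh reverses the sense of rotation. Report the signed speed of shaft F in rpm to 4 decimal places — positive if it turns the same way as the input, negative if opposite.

-201.2706 rpm (opposite to input, |ω| = 201.2706 rpm)

Stage 1 [25T→54T]: ω = 1289.0000×25/54 = 596.7593 rpm, dir flips to −; running = −596.7593
Stage 2 [14T→88T]: ω = 596.7593×14/88 = 94.9390 rpm, dir flips to +; running = +94.9390
Stage 3 [53T→45T]: ω = 94.9390×53/45 = 111.8170 rpm, dir flips to −; running = −111.8170
Stage 4 [45T→25T]: ω = 111.8170×45/25 = 201.2706 rpm, dir flips to +; running = +201.2706
Stage 5 [12T→12T]: ω = 201.2706×12/12 = 201.2706 rpm, dir flips to −; running = −201.2706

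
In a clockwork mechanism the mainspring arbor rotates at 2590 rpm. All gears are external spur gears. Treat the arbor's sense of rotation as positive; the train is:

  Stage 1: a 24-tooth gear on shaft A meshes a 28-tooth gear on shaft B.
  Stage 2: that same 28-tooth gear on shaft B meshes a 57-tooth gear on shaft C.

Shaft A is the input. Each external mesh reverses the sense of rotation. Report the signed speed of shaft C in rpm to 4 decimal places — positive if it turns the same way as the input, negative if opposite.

+1090.5263 rpm (same as input, |ω| = 1090.5263 rpm)

Stage 1 [24T→28T]: ω = 2590.0000×24/28 = 2220.0000 rpm, dir flips to −; running = −2220.0000
Stage 2 [28T→57T]: ω = 2220.0000×28/57 = 1090.5263 rpm, dir flips to +; running = +1090.5263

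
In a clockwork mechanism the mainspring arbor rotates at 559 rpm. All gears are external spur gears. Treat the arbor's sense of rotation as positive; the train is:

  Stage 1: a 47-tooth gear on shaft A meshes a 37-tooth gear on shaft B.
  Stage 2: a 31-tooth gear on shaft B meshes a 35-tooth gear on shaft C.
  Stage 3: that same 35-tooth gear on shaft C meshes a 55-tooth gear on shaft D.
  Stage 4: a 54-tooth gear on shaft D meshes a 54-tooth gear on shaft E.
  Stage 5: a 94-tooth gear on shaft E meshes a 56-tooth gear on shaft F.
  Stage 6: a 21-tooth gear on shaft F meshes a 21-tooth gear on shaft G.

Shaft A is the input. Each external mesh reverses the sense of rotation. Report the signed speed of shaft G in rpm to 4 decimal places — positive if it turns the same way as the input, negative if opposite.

+671.8105 rpm (same as input, |ω| = 671.8105 rpm)

Stage 1 [47T→37T]: ω = 559.0000×47/37 = 710.0811 rpm, dir flips to −; running = −710.0811
Stage 2 [31T→35T]: ω = 710.0811×31/35 = 628.9290 rpm, dir flips to +; running = +628.9290
Stage 3 [35T→55T]: ω = 628.9290×35/55 = 400.2275 rpm, dir flips to −; running = −400.2275
Stage 4 [54T→54T]: ω = 400.2275×54/54 = 400.2275 rpm, dir flips to +; running = +400.2275
Stage 5 [94T→56T]: ω = 400.2275×94/56 = 671.8105 rpm, dir flips to −; running = −671.8105
Stage 6 [21T→21T]: ω = 671.8105×21/21 = 671.8105 rpm, dir flips to +; running = +671.8105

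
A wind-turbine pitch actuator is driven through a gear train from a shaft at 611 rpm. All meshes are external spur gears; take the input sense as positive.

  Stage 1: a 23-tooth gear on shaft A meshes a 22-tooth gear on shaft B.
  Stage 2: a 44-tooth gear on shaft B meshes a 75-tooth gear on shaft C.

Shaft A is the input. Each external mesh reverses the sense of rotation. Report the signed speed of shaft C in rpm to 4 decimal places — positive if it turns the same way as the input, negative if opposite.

Stage 1 [23T→22T]: ω = 611.0000×23/22 = 638.7727 rpm, dir flips to −; running = −638.7727
Stage 2 [44T→75T]: ω = 638.7727×44/75 = 374.7467 rpm, dir flips to +; running = +374.7467

+374.7467 rpm (same as input, |ω| = 374.7467 rpm)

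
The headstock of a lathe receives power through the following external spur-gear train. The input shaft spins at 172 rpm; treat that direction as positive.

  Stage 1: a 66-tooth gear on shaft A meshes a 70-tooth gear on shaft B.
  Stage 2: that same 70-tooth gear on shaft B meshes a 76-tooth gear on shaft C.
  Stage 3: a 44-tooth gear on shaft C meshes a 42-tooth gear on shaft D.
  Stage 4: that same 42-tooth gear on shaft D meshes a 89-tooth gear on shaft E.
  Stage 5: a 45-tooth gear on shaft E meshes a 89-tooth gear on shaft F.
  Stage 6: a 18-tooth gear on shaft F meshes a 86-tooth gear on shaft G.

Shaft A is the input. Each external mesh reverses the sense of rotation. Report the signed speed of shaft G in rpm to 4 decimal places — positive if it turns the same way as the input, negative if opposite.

Stage 1 [66T→70T]: ω = 172.0000×66/70 = 162.1714 rpm, dir flips to −; running = −162.1714
Stage 2 [70T→76T]: ω = 162.1714×70/76 = 149.3684 rpm, dir flips to +; running = +149.3684
Stage 3 [44T→42T]: ω = 149.3684×44/42 = 156.4812 rpm, dir flips to −; running = −156.4812
Stage 4 [42T→89T]: ω = 156.4812×42/89 = 73.8451 rpm, dir flips to +; running = +73.8451
Stage 5 [45T→89T]: ω = 73.8451×45/89 = 37.3374 rpm, dir flips to −; running = −37.3374
Stage 6 [18T→86T]: ω = 37.3374×18/86 = 7.8148 rpm, dir flips to +; running = +7.8148

+7.8148 rpm (same as input, |ω| = 7.8148 rpm)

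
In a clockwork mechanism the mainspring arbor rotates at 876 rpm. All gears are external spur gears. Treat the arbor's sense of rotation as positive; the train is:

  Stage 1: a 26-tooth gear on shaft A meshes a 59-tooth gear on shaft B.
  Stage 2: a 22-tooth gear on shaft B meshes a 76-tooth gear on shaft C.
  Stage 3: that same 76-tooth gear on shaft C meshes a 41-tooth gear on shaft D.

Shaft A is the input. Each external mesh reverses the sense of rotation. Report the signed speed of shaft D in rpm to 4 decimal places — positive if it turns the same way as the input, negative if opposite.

-207.1401 rpm (opposite to input, |ω| = 207.1401 rpm)

Stage 1 [26T→59T]: ω = 876.0000×26/59 = 386.0339 rpm, dir flips to −; running = −386.0339
Stage 2 [22T→76T]: ω = 386.0339×22/76 = 111.7467 rpm, dir flips to +; running = +111.7467
Stage 3 [76T→41T]: ω = 111.7467×76/41 = 207.1401 rpm, dir flips to −; running = −207.1401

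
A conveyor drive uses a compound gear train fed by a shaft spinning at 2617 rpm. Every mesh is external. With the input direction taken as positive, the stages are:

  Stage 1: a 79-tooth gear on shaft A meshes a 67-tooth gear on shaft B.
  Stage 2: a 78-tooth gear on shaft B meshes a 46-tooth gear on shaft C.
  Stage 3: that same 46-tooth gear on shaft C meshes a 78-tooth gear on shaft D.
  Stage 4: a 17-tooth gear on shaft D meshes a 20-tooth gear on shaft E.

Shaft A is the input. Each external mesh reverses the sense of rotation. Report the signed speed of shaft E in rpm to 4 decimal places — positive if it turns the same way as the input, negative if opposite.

Stage 1 [79T→67T]: ω = 2617.0000×79/67 = 3085.7164 rpm, dir flips to −; running = −3085.7164
Stage 2 [78T→46T]: ω = 3085.7164×78/46 = 5232.3018 rpm, dir flips to +; running = +5232.3018
Stage 3 [46T→78T]: ω = 5232.3018×46/78 = 3085.7164 rpm, dir flips to −; running = −3085.7164
Stage 4 [17T→20T]: ω = 3085.7164×17/20 = 2622.8590 rpm, dir flips to +; running = +2622.8590

+2622.8590 rpm (same as input, |ω| = 2622.8590 rpm)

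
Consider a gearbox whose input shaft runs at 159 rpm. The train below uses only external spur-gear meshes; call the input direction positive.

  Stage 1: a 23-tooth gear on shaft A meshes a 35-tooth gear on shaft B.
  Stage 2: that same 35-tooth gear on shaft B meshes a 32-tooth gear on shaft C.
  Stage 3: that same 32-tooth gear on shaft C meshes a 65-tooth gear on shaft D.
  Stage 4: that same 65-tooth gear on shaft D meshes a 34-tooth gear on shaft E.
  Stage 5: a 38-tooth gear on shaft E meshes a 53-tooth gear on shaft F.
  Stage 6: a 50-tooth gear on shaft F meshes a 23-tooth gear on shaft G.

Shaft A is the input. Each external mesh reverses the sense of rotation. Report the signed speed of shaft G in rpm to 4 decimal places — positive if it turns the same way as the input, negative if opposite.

Stage 1 [23T→35T]: ω = 159.0000×23/35 = 104.4857 rpm, dir flips to −; running = −104.4857
Stage 2 [35T→32T]: ω = 104.4857×35/32 = 114.2812 rpm, dir flips to +; running = +114.2812
Stage 3 [32T→65T]: ω = 114.2812×32/65 = 56.2615 rpm, dir flips to −; running = −56.2615
Stage 4 [65T→34T]: ω = 56.2615×65/34 = 107.5588 rpm, dir flips to +; running = +107.5588
Stage 5 [38T→53T]: ω = 107.5588×38/53 = 77.1176 rpm, dir flips to −; running = −77.1176
Stage 6 [50T→23T]: ω = 77.1176×50/23 = 167.6471 rpm, dir flips to +; running = +167.6471

+167.6471 rpm (same as input, |ω| = 167.6471 rpm)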